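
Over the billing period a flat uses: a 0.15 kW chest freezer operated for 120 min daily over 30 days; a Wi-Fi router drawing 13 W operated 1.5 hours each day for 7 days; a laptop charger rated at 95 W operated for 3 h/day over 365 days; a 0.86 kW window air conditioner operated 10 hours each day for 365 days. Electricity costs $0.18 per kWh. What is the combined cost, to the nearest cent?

$585.39

chest freezer: Runtime = 120 min × 30 = 3600 min = 60 h
chest freezer: 0.15 kW × 60 h = 9 kWh
Wi-Fi router: Runtime = 1.5 h/day × 7 days = 10.5 h
Wi-Fi router: 0.013 kW × 10.5 h = 0.1365 kWh
laptop charger: Runtime = 3 h/day × 365 days = 1095 h
laptop charger: 0.095 kW × 1095 h = 104.025 kWh
window air conditioner: Runtime = 10 h/day × 365 days = 3650 h
window air conditioner: 0.86 kW × 3650 h = 3139 kWh
Total energy = 3252.1615 kWh
Cost = 3252.1615 × $0.18 = $585.39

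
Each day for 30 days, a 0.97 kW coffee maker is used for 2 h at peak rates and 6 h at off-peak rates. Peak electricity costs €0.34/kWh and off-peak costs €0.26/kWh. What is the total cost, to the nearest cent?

Peak energy = 0.97 kW × 2 h × 30 = 58.2 kWh
Off-peak energy = 0.97 kW × 6 h × 30 = 174.6 kWh
Cost = 58.2 × €0.34 + 174.6 × €0.26 = €19.788 + €45.396 = €65.18

€65.18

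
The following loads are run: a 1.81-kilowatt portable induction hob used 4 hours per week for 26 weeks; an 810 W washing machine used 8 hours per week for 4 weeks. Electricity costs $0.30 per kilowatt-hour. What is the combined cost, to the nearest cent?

portable induction hob: Runtime = 4 h/week × 26 weeks = 104 h
portable induction hob: 1.81 kW × 104 h = 188.24 kWh
washing machine: Runtime = 8 h/week × 4 weeks = 32 h
washing machine: 0.81 kW × 32 h = 25.92 kWh
Total energy = 214.16 kWh
Cost = 214.16 × $0.30 = $64.25

$64.25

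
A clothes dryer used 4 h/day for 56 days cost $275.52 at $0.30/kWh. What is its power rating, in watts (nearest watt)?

Energy = $275.52 ÷ $0.30/kWh = 918.4 kWh
Runtime = 4 h/day × 56 days = 224 h
Power = 918.4 kWh ÷ 224 h = 4.1 kW = 4100 W

4100 W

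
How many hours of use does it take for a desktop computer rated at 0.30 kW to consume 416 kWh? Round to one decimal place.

Hours = 416 kWh ÷ 0.3 kW = 1386.7 h

1386.7 h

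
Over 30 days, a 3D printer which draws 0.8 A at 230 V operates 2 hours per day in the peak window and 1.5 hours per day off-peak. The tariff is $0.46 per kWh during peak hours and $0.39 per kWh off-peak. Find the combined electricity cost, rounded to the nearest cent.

Power = 0.8 A × 230 V = 184 W = 0.184 kW
Peak energy = 0.184 kW × 2 h × 30 = 11.04 kWh
Off-peak energy = 0.184 kW × 1.5 h × 30 = 8.28 kWh
Cost = 11.04 × $0.46 + 8.28 × $0.39 = $5.0784 + $3.2292 = $8.31

$8.31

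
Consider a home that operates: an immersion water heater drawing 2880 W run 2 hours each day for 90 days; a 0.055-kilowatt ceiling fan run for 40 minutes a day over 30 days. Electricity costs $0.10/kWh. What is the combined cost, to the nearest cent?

$51.95

immersion water heater: Runtime = 2 h/day × 90 days = 180 h
immersion water heater: 2.88 kW × 180 h = 518.4 kWh
ceiling fan: Runtime = 40 min × 30 = 1200 min = 20 h
ceiling fan: 0.055 kW × 20 h = 1.1 kWh
Total energy = 519.5 kWh
Cost = 519.5 × $0.10 = $51.95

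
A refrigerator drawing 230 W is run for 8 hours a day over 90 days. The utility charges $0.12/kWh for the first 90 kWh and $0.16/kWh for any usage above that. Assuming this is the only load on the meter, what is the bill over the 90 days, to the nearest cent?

Runtime = 8 h/day × 90 days = 720 h
Energy = 0.23 kW × 720 h = 165.6 kWh
Tier 1 (0–90 kWh): 90 × $0.12 = $10.8
Above 90 kWh: 75.6 × $0.16 = $12.096
Bill = $22.90

$22.90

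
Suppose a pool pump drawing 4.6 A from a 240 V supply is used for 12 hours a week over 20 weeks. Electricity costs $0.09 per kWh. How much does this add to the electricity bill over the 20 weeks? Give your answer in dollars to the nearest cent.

Power = 4.6 A × 240 V = 1104 W = 1.104 kW
Runtime = 12 h/week × 20 weeks = 240 h
Energy = 1.104 kW × 240 h = 264.96 kWh
Cost = 264.96 kWh × $0.09/kWh = $23.85

$23.85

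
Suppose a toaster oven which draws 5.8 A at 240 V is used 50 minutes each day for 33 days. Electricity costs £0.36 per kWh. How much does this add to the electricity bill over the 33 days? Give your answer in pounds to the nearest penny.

£13.78

Power = 5.8 A × 240 V = 1392 W = 1.392 kW
Runtime = 50 min × 33 = 1650 min = 27.5 h
Energy = 1.392 kW × 27.5 h = 38.28 kWh
Cost = 38.28 kWh × £0.36/kWh = £13.78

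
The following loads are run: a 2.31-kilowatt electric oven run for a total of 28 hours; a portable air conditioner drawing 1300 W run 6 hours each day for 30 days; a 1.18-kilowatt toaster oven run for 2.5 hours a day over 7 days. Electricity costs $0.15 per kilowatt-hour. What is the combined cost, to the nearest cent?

electric oven: 2.31 kW × 28 h = 64.68 kWh
portable air conditioner: Runtime = 6 h/day × 30 days = 180 h
portable air conditioner: 1.3 kW × 180 h = 234 kWh
toaster oven: Runtime = 2.5 h/day × 7 days = 17.5 h
toaster oven: 1.18 kW × 17.5 h = 20.65 kWh
Total energy = 319.33 kWh
Cost = 319.33 × $0.15 = $47.90

$47.90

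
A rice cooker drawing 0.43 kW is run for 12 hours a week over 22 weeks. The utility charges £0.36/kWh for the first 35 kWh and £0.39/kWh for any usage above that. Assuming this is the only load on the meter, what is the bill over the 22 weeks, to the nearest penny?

£43.22

Runtime = 12 h/week × 22 weeks = 264 h
Energy = 0.43 kW × 264 h = 113.52 kWh
Tier 1 (0–35 kWh): 35 × £0.36 = £12.6
Above 35 kWh: 78.52 × £0.39 = £30.6228
Bill = £43.22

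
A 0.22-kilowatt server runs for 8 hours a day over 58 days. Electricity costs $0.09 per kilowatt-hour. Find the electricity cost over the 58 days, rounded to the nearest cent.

Runtime = 8 h/day × 58 days = 464 h
Energy = 0.22 kW × 464 h = 102.08 kWh
Cost = 102.08 kWh × $0.09/kWh = $9.19

$9.19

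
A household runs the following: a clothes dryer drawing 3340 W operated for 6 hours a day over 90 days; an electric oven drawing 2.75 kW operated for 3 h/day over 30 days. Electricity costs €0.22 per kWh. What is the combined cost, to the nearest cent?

€451.24

clothes dryer: Runtime = 6 h/day × 90 days = 540 h
clothes dryer: 3.34 kW × 540 h = 1803.6 kWh
electric oven: Runtime = 3 h/day × 30 days = 90 h
electric oven: 2.75 kW × 90 h = 247.5 kWh
Total energy = 2051.1 kWh
Cost = 2051.1 × €0.22 = €451.24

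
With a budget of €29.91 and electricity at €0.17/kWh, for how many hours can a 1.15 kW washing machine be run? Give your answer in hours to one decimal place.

Energy available = €29.91 ÷ €0.17/kWh = 175.9412 kWh
Hours = 175.9412 kWh ÷ 1.15 kW = 153.0 h

153.0 h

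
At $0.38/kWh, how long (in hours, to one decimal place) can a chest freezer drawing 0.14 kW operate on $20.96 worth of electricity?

Energy available = $20.96 ÷ $0.38/kWh = 55.1579 kWh
Hours = 55.1579 kWh ÷ 0.14 kW = 394.0 h

394.0 h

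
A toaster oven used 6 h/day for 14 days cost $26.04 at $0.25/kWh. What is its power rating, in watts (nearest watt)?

1240 W

Energy = $26.04 ÷ $0.25/kWh = 104.16 kWh
Runtime = 6 h/day × 14 days = 84 h
Power = 104.16 kWh ÷ 84 h = 1.24 kW = 1240 W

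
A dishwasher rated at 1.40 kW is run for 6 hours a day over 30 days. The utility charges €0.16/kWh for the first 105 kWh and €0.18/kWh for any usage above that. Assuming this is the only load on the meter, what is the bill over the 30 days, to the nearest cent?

€43.26

Runtime = 6 h/day × 30 days = 180 h
Energy = 1.4 kW × 180 h = 252 kWh
Tier 1 (0–105 kWh): 105 × €0.16 = €16.8
Above 105 kWh: 147 × €0.18 = €26.46
Bill = €43.26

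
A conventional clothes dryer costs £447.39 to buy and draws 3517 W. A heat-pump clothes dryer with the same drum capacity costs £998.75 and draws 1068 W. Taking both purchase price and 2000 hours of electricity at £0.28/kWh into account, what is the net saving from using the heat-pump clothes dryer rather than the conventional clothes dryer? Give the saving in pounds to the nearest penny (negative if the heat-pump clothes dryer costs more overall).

£820.08

conventional clothes dryer: £447.39 + (3517/1000) kW × 2000 h × £0.28 = £447.39 + £1969.52 = £2416.91
heat-pump clothes dryer: £998.75 + (1068/1000) kW × 2000 h × £0.28 = £998.75 + £598.08 = £1596.83
Saving = £2416.91 − £1596.83 = £820.08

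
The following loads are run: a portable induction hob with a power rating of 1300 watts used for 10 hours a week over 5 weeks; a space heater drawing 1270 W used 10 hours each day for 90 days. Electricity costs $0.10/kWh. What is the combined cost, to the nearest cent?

portable induction hob: Runtime = 10 h/week × 5 weeks = 50 h
portable induction hob: 1.3 kW × 50 h = 65 kWh
space heater: Runtime = 10 h/day × 90 days = 900 h
space heater: 1.27 kW × 900 h = 1143 kWh
Total energy = 1208 kWh
Cost = 1208 × $0.10 = $120.80

$120.80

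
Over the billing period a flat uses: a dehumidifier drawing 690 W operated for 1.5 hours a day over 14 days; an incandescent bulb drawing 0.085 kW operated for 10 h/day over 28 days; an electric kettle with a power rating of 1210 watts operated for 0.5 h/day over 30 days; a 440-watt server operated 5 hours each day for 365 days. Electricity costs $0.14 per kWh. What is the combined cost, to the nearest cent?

dehumidifier: Runtime = 1.5 h/day × 14 days = 21 h
dehumidifier: 0.69 kW × 21 h = 14.49 kWh
incandescent bulb: Runtime = 10 h/day × 28 days = 280 h
incandescent bulb: 0.085 kW × 280 h = 23.8 kWh
electric kettle: Runtime = 0.5 h/day × 30 days = 15 h
electric kettle: 1.21 kW × 15 h = 18.15 kWh
server: Runtime = 5 h/day × 365 days = 1825 h
server: 0.44 kW × 1825 h = 803 kWh
Total energy = 859.44 kWh
Cost = 859.44 × $0.14 = $120.32

$120.32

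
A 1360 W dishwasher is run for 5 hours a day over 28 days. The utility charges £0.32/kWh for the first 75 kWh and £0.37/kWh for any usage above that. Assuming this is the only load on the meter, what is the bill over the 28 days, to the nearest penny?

Runtime = 5 h/day × 28 days = 140 h
Energy = 1.36 kW × 140 h = 190.4 kWh
Tier 1 (0–75 kWh): 75 × £0.32 = £24
Above 75 kWh: 115.4 × £0.37 = £42.698
Bill = £66.70

£66.70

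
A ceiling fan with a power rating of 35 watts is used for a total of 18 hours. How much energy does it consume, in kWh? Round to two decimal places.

Energy = 0.035 kW × 18 h = 0.63 kWh

0.63 kWh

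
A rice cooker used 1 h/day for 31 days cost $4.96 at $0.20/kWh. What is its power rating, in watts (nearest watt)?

800 W

Energy = $4.96 ÷ $0.20/kWh = 24.8 kWh
Runtime = 1 h/day × 31 days = 31 h
Power = 24.8 kWh ÷ 31 h = 0.8 kW = 800 W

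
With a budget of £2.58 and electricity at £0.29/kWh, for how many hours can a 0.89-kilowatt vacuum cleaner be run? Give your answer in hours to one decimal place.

Energy available = £2.58 ÷ £0.29/kWh = 8.8966 kWh
Hours = 8.8966 kWh ÷ 0.89 kW = 10.0 h

10.0 h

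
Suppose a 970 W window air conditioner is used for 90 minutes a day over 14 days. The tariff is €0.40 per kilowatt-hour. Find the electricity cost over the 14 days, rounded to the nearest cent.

€8.15

Runtime = 90 min × 14 = 1260 min = 21 h
Energy = 0.97 kW × 21 h = 20.37 kWh
Cost = 20.37 kWh × €0.40/kWh = €8.15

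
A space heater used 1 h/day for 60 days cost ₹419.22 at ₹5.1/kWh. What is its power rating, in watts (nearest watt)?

Energy = ₹419.22 ÷ ₹5.1/kWh = 82.2 kWh
Runtime = 1 h/day × 60 days = 60 h
Power = 82.2 kWh ÷ 60 h = 1.37 kW = 1370 W

1370 W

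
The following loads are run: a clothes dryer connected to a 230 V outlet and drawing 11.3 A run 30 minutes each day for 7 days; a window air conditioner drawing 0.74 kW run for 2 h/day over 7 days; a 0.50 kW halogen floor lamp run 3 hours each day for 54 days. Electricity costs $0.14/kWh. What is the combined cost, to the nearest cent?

clothes dryer: Power = 11.3 A × 230 V = 2599 W = 2.599 kW
clothes dryer: Runtime = 30 min × 7 = 210 min = 3.5 h
clothes dryer: 2.599 kW × 3.5 h = 9.0965 kWh
window air conditioner: Runtime = 2 h/day × 7 days = 14 h
window air conditioner: 0.74 kW × 14 h = 10.36 kWh
halogen floor lamp: Runtime = 3 h/day × 54 days = 162 h
halogen floor lamp: 0.5 kW × 162 h = 81 kWh
Total energy = 100.4565 kWh
Cost = 100.4565 × $0.14 = $14.06

$14.06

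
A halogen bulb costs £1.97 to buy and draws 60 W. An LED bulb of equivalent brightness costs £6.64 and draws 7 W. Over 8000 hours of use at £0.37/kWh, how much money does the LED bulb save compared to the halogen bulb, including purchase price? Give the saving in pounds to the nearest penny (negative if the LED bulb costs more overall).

£152.21

halogen bulb: £1.97 + (60/1000) kW × 8000 h × £0.37 = £1.97 + £177.6 = £179.57
LED bulb: £6.64 + (7/1000) kW × 8000 h × £0.37 = £6.64 + £20.72 = £27.36
Saving = £179.57 − £27.36 = £152.21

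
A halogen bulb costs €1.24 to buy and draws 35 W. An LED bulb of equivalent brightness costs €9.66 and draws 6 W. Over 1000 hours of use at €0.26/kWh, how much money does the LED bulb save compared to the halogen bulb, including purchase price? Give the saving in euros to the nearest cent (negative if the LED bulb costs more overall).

halogen bulb: €1.24 + (35/1000) kW × 1000 h × €0.26 = €1.24 + €9.1 = €10.34
LED bulb: €9.66 + (6/1000) kW × 1000 h × €0.26 = €9.66 + €1.56 = €11.22
Saving = €10.34 − €11.22 = −€0.88

-€0.88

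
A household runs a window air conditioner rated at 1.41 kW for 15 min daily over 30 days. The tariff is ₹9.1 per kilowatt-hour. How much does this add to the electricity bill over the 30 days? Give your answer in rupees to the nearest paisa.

₹96.23

Runtime = 15 min × 30 = 450 min = 7.5 h
Energy = 1.41 kW × 7.5 h = 10.575 kWh
Cost = 10.575 kWh × ₹9.1/kWh = ₹96.23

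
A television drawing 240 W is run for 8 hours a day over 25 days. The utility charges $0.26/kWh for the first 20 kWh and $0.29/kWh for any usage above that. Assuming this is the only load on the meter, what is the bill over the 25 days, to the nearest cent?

Runtime = 8 h/day × 25 days = 200 h
Energy = 0.24 kW × 200 h = 48 kWh
Tier 1 (0–20 kWh): 20 × $0.26 = $5.2
Above 20 kWh: 28 × $0.29 = $8.12
Bill = $13.32

$13.32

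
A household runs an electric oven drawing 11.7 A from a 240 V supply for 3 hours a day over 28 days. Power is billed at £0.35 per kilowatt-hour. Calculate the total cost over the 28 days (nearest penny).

Power = 11.7 A × 240 V = 2808 W = 2.808 kW
Runtime = 3 h/day × 28 days = 84 h
Energy = 2.808 kW × 84 h = 235.872 kWh
Cost = 235.872 kWh × £0.35/kWh = £82.56

£82.56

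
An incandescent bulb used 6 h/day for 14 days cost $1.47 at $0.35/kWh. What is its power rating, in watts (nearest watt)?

Energy = $1.47 ÷ $0.35/kWh = 4.2 kWh
Runtime = 6 h/day × 14 days = 84 h
Power = 4.2 kWh ÷ 84 h = 0.05 kW = 50 W

50 W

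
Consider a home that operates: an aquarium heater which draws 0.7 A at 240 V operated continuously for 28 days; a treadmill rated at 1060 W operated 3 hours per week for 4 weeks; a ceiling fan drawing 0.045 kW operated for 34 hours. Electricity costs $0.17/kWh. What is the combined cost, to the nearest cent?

$21.61

aquarium heater: Power = 0.7 A × 240 V = 168 W = 0.168 kW
aquarium heater: Runtime = 24 h × 28 = 672 h
aquarium heater: 0.168 kW × 672 h = 112.896 kWh
treadmill: Runtime = 3 h/week × 4 weeks = 12 h
treadmill: 1.06 kW × 12 h = 12.72 kWh
ceiling fan: 0.045 kW × 34 h = 1.53 kWh
Total energy = 127.146 kWh
Cost = 127.146 × $0.17 = $21.61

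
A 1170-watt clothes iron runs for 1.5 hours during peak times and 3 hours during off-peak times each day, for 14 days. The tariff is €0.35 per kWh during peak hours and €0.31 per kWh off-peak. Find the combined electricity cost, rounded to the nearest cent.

Peak energy = 1.17 kW × 1.5 h × 14 = 24.57 kWh
Off-peak energy = 1.17 kW × 3 h × 14 = 49.14 kWh
Cost = 24.57 × €0.35 + 49.14 × €0.31 = €8.5995 + €15.2334 = €23.83

€23.83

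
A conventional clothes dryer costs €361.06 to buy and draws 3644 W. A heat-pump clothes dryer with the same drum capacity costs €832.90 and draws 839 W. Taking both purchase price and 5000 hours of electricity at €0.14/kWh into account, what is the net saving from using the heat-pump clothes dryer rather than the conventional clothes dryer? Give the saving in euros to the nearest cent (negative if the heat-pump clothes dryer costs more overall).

€1491.66

conventional clothes dryer: €361.06 + (3644/1000) kW × 5000 h × €0.14 = €361.06 + €2550.8 = €2911.86
heat-pump clothes dryer: €832.90 + (839/1000) kW × 5000 h × €0.14 = €832.90 + €587.3 = €1420.2
Saving = €2911.86 − €1420.2 = €1491.66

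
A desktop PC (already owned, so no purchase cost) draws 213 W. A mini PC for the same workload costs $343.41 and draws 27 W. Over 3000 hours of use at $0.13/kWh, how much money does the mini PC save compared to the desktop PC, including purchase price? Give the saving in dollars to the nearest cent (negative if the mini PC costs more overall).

desktop PC: $0.00 + (213/1000) kW × 3000 h × $0.13 = $0.00 + $83.07 = $83.07
mini PC: $343.41 + (27/1000) kW × 3000 h × $0.13 = $343.41 + $10.53 = $353.94
Saving = $83.07 − $353.94 = −$270.87

-$270.87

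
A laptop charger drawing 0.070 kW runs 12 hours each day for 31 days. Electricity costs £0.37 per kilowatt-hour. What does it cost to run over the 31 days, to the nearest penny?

Runtime = 12 h/day × 31 days = 372 h
Energy = 0.07 kW × 372 h = 26.04 kWh
Cost = 26.04 kWh × £0.37/kWh = £9.63

£9.63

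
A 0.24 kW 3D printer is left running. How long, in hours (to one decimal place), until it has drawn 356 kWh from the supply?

Hours = 356 kWh ÷ 0.24 kW = 1483.3 h

1483.3 h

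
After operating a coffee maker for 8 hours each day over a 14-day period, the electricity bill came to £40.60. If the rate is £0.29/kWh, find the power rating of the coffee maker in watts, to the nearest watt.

Energy = £40.60 ÷ £0.29/kWh = 140 kWh
Runtime = 8 h/day × 14 days = 112 h
Power = 140 kWh ÷ 112 h = 1.25 kW = 1250 W

1250 W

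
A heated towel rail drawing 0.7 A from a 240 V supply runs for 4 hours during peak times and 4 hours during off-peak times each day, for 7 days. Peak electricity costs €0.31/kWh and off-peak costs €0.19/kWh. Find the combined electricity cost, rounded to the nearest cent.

Power = 0.7 A × 240 V = 168 W = 0.168 kW
Peak energy = 0.168 kW × 4 h × 7 = 4.704 kWh
Off-peak energy = 0.168 kW × 4 h × 7 = 4.704 kWh
Cost = 4.704 × €0.31 + 4.704 × €0.19 = €1.45824 + €0.89376 = €2.35

€2.35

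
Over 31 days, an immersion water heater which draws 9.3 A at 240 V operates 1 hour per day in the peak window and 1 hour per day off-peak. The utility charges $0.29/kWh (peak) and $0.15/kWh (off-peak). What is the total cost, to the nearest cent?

Power = 9.3 A × 240 V = 2232 W = 2.232 kW
Peak energy = 2.232 kW × 1 h × 31 = 69.192 kWh
Off-peak energy = 2.232 kW × 1 h × 31 = 69.192 kWh
Cost = 69.192 × $0.29 + 69.192 × $0.15 = $20.06568 + $10.3788 = $30.44

$30.44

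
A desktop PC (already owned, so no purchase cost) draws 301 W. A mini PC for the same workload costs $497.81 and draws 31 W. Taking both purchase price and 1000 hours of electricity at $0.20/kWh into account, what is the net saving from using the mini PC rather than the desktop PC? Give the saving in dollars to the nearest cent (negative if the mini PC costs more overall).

-$443.81

desktop PC: $0.00 + (301/1000) kW × 1000 h × $0.20 = $0.00 + $60.2 = $60.2
mini PC: $497.81 + (31/1000) kW × 1000 h × $0.20 = $497.81 + $6.2 = $504.01
Saving = $60.2 − $504.01 = −$443.81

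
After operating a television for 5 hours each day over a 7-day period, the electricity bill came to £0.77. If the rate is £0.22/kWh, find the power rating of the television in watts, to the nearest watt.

Energy = £0.77 ÷ £0.22/kWh = 3.5 kWh
Runtime = 5 h/day × 7 days = 35 h
Power = 3.5 kWh ÷ 35 h = 0.1 kW = 100 W

100 W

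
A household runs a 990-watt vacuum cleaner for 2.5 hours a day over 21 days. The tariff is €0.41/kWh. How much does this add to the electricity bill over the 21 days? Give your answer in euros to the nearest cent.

€21.31

Runtime = 2.5 h/day × 21 days = 52.5 h
Energy = 0.99 kW × 52.5 h = 51.975 kWh
Cost = 51.975 kWh × €0.41/kWh = €21.31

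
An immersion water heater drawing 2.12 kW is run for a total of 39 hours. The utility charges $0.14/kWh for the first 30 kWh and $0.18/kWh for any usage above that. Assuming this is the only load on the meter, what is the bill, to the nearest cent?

Energy = 2.12 kW × 39 h = 82.68 kWh
Tier 1 (0–30 kWh): 30 × $0.14 = $4.2
Above 30 kWh: 52.68 × $0.18 = $9.4824
Bill = $13.68

$13.68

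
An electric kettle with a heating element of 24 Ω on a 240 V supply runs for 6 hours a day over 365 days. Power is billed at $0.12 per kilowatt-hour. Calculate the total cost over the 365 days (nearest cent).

Power = V²/R = 240²/24 = 2400 W = 2.4 kW
Runtime = 6 h/day × 365 days = 2190 h
Energy = 2.4 kW × 2190 h = 5256 kWh
Cost = 5256 kWh × $0.12/kWh = $630.72

$630.72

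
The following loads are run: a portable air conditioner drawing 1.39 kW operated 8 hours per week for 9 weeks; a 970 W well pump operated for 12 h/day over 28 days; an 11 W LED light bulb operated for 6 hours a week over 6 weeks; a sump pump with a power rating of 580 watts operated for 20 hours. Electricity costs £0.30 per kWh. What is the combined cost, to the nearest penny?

portable air conditioner: Runtime = 8 h/week × 9 weeks = 72 h
portable air conditioner: 1.39 kW × 72 h = 100.08 kWh
well pump: Runtime = 12 h/day × 28 days = 336 h
well pump: 0.97 kW × 336 h = 325.92 kWh
LED light bulb: Runtime = 6 h/week × 6 weeks = 36 h
LED light bulb: 0.011 kW × 36 h = 0.396 kWh
sump pump: 0.58 kW × 20 h = 11.6 kWh
Total energy = 437.996 kWh
Cost = 437.996 × £0.30 = £131.40

£131.40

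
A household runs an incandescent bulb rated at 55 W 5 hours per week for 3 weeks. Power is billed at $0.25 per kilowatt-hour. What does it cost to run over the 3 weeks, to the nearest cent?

Runtime = 5 h/week × 3 weeks = 15 h
Energy = 0.055 kW × 15 h = 0.825 kWh
Cost = 0.825 kWh × $0.25/kWh = $0.21

$0.21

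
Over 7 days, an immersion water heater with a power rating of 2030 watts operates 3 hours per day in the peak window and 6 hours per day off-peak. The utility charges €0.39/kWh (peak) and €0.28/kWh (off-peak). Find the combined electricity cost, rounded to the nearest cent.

Peak energy = 2.03 kW × 3 h × 7 = 42.63 kWh
Off-peak energy = 2.03 kW × 6 h × 7 = 85.26 kWh
Cost = 42.63 × €0.39 + 85.26 × €0.28 = €16.6257 + €23.8728 = €40.50

€40.50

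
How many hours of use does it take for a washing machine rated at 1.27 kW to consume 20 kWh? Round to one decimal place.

15.7 h

Hours = 20 kWh ÷ 1.27 kW = 15.7 h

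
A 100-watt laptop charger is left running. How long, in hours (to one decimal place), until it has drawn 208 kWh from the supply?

Hours = 208 kWh ÷ 0.1 kW = 2080.0 h

2080.0 h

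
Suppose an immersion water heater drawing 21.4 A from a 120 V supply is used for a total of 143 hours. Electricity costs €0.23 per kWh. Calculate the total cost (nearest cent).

Power = 21.4 A × 120 V = 2568 W = 2.568 kW
Energy = 2.568 kW × 143 h = 367.224 kWh
Cost = 367.224 kWh × €0.23/kWh = €84.46

€84.46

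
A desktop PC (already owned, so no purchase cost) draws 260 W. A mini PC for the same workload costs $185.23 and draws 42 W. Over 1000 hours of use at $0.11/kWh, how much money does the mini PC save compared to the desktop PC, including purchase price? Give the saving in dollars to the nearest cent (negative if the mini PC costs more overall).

-$161.25

desktop PC: $0.00 + (260/1000) kW × 1000 h × $0.11 = $0.00 + $28.6 = $28.6
mini PC: $185.23 + (42/1000) kW × 1000 h × $0.11 = $185.23 + $4.62 = $189.85
Saving = $28.6 − $189.85 = −$161.25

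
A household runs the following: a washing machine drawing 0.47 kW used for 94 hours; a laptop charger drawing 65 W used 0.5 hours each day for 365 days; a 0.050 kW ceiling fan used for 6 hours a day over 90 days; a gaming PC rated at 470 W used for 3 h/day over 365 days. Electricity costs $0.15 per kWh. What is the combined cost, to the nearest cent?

washing machine: 0.47 kW × 94 h = 44.18 kWh
laptop charger: Runtime = 0.5 h/day × 365 days = 182.5 h
laptop charger: 0.065 kW × 182.5 h = 11.8625 kWh
ceiling fan: Runtime = 6 h/day × 90 days = 540 h
ceiling fan: 0.05 kW × 540 h = 27 kWh
gaming PC: Runtime = 3 h/day × 365 days = 1095 h
gaming PC: 0.47 kW × 1095 h = 514.65 kWh
Total energy = 597.6925 kWh
Cost = 597.6925 × $0.15 = $89.65

$89.65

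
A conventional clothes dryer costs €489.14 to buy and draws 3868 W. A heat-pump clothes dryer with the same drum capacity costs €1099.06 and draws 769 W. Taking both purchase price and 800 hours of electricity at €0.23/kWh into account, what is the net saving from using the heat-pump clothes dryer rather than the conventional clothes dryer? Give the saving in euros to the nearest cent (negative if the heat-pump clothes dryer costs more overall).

-€39.70

conventional clothes dryer: €489.14 + (3868/1000) kW × 800 h × €0.23 = €489.14 + €711.712 = €1200.852
heat-pump clothes dryer: €1099.06 + (769/1000) kW × 800 h × €0.23 = €1099.06 + €141.496 = €1240.556
Saving = €1200.852 − €1240.556 = −€39.704 → -€39.70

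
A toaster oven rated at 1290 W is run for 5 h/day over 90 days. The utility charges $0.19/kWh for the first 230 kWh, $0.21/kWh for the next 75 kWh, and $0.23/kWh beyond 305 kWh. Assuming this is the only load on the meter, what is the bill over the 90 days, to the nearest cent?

Runtime = 5 h/day × 90 days = 450 h
Energy = 1.29 kW × 450 h = 580.5 kWh
Tier 1 (0–230 kWh): 230 × $0.19 = $43.7
Tier 2 (230–305 kWh): 75 × $0.21 = $15.75
Above 305 kWh: 275.5 × $0.23 = $63.365
Bill = $122.82

$122.82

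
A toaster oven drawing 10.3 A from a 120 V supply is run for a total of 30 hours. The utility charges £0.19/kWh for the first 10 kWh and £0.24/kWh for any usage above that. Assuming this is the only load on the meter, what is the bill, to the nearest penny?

Power = 10.3 A × 120 V = 1236 W = 1.236 kW
Energy = 1.236 kW × 30 h = 37.08 kWh
Tier 1 (0–10 kWh): 10 × £0.19 = £1.9
Above 10 kWh: 27.08 × £0.24 = £6.4992
Bill = £8.40

£8.40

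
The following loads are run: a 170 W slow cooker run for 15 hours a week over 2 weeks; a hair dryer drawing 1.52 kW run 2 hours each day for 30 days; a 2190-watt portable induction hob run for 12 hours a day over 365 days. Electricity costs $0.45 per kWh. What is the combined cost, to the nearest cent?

$4359.83

slow cooker: Runtime = 15 h/week × 2 weeks = 30 h
slow cooker: 0.17 kW × 30 h = 5.1 kWh
hair dryer: Runtime = 2 h/day × 30 days = 60 h
hair dryer: 1.52 kW × 60 h = 91.2 kWh
portable induction hob: Runtime = 12 h/day × 365 days = 4380 h
portable induction hob: 2.19 kW × 4380 h = 9592.2 kWh
Total energy = 9688.5 kWh
Cost = 9688.5 × $0.45 = $4359.83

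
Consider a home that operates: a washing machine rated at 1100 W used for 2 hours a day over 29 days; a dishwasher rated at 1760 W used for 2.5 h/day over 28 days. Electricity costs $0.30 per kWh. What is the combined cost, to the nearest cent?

washing machine: Runtime = 2 h/day × 29 days = 58 h
washing machine: 1.1 kW × 58 h = 63.8 kWh
dishwasher: Runtime = 2.5 h/day × 28 days = 70 h
dishwasher: 1.76 kW × 70 h = 123.2 kWh
Total energy = 187 kWh
Cost = 187 × $0.30 = $56.10

$56.10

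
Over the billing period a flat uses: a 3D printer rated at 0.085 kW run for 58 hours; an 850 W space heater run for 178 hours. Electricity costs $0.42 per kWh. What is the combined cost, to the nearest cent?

3D printer: 0.085 kW × 58 h = 4.93 kWh
space heater: 0.85 kW × 178 h = 151.3 kWh
Total energy = 156.23 kWh
Cost = 156.23 × $0.42 = $65.62

$65.62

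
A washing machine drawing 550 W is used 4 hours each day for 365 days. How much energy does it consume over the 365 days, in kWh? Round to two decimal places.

803.00 kWh

Runtime = 4 h/day × 365 days = 1460 h
Energy = 0.55 kW × 1460 h = 803 kWh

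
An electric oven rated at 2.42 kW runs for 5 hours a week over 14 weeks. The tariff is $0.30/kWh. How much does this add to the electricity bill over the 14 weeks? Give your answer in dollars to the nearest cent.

Runtime = 5 h/week × 14 weeks = 70 h
Energy = 2.42 kW × 70 h = 169.4 kWh
Cost = 169.4 kWh × $0.30/kWh = $50.82

$50.82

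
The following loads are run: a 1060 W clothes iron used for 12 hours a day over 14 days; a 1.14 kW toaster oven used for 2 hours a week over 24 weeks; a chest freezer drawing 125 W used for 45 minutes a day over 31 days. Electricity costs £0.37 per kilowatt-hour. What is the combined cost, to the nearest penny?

clothes iron: Runtime = 12 h/day × 14 days = 168 h
clothes iron: 1.06 kW × 168 h = 178.08 kWh
toaster oven: Runtime = 2 h/week × 24 weeks = 48 h
toaster oven: 1.14 kW × 48 h = 54.72 kWh
chest freezer: Runtime = 45 min × 31 = 1395 min = 23.25 h
chest freezer: 0.125 kW × 23.25 h = 2.90625 kWh
Total energy = 235.70625 kWh
Cost = 235.70625 × £0.37 = £87.21

£87.21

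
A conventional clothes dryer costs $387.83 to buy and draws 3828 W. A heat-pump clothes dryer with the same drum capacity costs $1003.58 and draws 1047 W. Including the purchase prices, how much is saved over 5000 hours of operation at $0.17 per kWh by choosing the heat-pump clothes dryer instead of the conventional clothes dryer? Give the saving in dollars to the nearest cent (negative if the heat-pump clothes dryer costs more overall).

conventional clothes dryer: $387.83 + (3828/1000) kW × 5000 h × $0.17 = $387.83 + $3253.8 = $3641.63
heat-pump clothes dryer: $1003.58 + (1047/1000) kW × 5000 h × $0.17 = $1003.58 + $889.95 = $1893.53
Saving = $3641.63 − $1893.53 = $1748.1

$1748.10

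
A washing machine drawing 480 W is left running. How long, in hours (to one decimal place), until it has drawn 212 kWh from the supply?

Hours = 212 kWh ÷ 0.48 kW = 441.7 h

441.7 h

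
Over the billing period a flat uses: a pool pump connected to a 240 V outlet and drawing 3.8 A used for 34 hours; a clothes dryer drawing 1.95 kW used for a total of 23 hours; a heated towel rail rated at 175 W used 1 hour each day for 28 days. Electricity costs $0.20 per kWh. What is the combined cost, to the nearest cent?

pool pump: Power = 3.8 A × 240 V = 912 W = 0.912 kW
pool pump: 0.912 kW × 34 h = 31.008 kWh
clothes dryer: 1.95 kW × 23 h = 44.85 kWh
heated towel rail: Runtime = 1 h/day × 28 days = 28 h
heated towel rail: 0.175 kW × 28 h = 4.9 kWh
Total energy = 80.758 kWh
Cost = 80.758 × $0.20 = $16.15

$16.15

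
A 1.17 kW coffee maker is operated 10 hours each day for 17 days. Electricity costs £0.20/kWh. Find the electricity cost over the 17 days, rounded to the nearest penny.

Runtime = 10 h/day × 17 days = 170 h
Energy = 1.17 kW × 170 h = 198.9 kWh
Cost = 198.9 kWh × £0.20/kWh = £39.78

£39.78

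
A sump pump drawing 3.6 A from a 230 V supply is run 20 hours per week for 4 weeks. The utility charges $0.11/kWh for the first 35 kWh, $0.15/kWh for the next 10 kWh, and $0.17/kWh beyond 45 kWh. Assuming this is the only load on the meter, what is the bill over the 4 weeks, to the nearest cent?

Power = 3.6 A × 230 V = 828 W = 0.828 kW
Runtime = 20 h/week × 4 weeks = 80 h
Energy = 0.828 kW × 80 h = 66.24 kWh
Tier 1 (0–35 kWh): 35 × $0.11 = $3.85
Tier 2 (35–45 kWh): 10 × $0.15 = $1.5
Above 45 kWh: 21.24 × $0.17 = $3.6108
Bill = $8.96

$8.96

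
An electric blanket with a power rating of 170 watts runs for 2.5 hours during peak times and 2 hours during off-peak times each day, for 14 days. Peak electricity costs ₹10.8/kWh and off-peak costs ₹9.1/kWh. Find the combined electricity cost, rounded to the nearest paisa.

Peak energy = 0.17 kW × 2.5 h × 14 = 5.95 kWh
Off-peak energy = 0.17 kW × 2 h × 14 = 4.76 kWh
Cost = 5.95 × ₹10.8 + 4.76 × ₹9.1 = ₹64.26 + ₹43.316 = ₹107.58

₹107.58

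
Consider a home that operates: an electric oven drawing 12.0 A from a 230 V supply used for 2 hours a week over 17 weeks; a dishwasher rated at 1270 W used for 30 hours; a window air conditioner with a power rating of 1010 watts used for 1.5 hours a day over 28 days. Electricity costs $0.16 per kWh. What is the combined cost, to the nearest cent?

electric oven: Power = 12.0 A × 230 V = 2760 W = 2.76 kW
electric oven: Runtime = 2 h/week × 17 weeks = 34 h
electric oven: 2.76 kW × 34 h = 93.84 kWh
dishwasher: 1.27 kW × 30 h = 38.1 kWh
window air conditioner: Runtime = 1.5 h/day × 28 days = 42 h
window air conditioner: 1.01 kW × 42 h = 42.42 kWh
Total energy = 174.36 kWh
Cost = 174.36 × $0.16 = $27.90

$27.90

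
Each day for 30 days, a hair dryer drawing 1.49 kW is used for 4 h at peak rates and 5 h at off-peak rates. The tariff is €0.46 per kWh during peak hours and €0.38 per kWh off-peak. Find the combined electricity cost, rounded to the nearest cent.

Peak energy = 1.49 kW × 4 h × 30 = 178.8 kWh
Off-peak energy = 1.49 kW × 5 h × 30 = 223.5 kWh
Cost = 178.8 × €0.46 + 223.5 × €0.38 = €82.248 + €84.93 = €167.18

€167.18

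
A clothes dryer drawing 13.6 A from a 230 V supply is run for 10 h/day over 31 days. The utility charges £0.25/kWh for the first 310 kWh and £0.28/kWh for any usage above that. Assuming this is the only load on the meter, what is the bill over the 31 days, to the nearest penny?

£262.21

Power = 13.6 A × 230 V = 3128 W = 3.128 kW
Runtime = 10 h/day × 31 days = 310 h
Energy = 3.128 kW × 310 h = 969.68 kWh
Tier 1 (0–310 kWh): 310 × £0.25 = £77.5
Above 310 kWh: 659.68 × £0.28 = £184.7104
Bill = £262.21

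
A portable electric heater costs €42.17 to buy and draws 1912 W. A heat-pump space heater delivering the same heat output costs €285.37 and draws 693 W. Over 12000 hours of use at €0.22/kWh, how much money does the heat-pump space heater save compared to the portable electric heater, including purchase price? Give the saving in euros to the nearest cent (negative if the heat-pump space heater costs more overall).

portable electric heater: €42.17 + (1912/1000) kW × 12000 h × €0.22 = €42.17 + €5047.68 = €5089.85
heat-pump space heater: €285.37 + (693/1000) kW × 12000 h × €0.22 = €285.37 + €1829.52 = €2114.89
Saving = €5089.85 − €2114.89 = €2974.96

€2974.96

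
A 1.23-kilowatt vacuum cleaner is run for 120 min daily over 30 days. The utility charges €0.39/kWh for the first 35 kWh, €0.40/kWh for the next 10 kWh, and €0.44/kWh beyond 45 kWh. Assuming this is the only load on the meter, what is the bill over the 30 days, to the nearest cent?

€30.32

Runtime = 120 min × 30 = 3600 min = 60 h
Energy = 1.23 kW × 60 h = 73.8 kWh
Tier 1 (0–35 kWh): 35 × €0.39 = €13.65
Tier 2 (35–45 kWh): 10 × €0.40 = €4
Above 45 kWh: 28.8 × €0.44 = €12.672
Bill = €30.32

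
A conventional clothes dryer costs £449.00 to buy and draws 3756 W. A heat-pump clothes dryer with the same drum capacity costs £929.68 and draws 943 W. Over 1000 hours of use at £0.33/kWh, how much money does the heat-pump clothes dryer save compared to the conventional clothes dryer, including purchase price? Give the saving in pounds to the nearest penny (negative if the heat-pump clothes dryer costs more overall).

£447.61

conventional clothes dryer: £449.00 + (3756/1000) kW × 1000 h × £0.33 = £449.00 + £1239.48 = £1688.48
heat-pump clothes dryer: £929.68 + (943/1000) kW × 1000 h × £0.33 = £929.68 + £311.19 = £1240.87
Saving = £1688.48 − £1240.87 = £447.61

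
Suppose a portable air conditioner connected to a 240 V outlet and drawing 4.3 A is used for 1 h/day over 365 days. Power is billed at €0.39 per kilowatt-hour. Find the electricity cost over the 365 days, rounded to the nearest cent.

€146.91

Power = 4.3 A × 240 V = 1032 W = 1.032 kW
Runtime = 1 h/day × 365 days = 365 h
Energy = 1.032 kW × 365 h = 376.68 kWh
Cost = 376.68 kWh × €0.39/kWh = €146.91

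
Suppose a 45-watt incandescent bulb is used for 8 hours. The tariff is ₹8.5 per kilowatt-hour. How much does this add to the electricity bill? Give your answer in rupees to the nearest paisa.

₹3.06

Energy = 0.045 kW × 8 h = 0.36 kWh
Cost = 0.36 kWh × ₹8.5/kWh = ₹3.06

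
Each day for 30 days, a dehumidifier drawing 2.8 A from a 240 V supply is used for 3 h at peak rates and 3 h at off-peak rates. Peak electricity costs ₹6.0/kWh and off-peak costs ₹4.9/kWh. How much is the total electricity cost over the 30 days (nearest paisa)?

Power = 2.8 A × 240 V = 672 W = 0.672 kW
Peak energy = 0.672 kW × 3 h × 30 = 60.48 kWh
Off-peak energy = 0.672 kW × 3 h × 30 = 60.48 kWh
Cost = 60.48 × ₹6.0 + 60.48 × ₹4.9 = ₹362.88 + ₹296.352 = ₹659.23

₹659.23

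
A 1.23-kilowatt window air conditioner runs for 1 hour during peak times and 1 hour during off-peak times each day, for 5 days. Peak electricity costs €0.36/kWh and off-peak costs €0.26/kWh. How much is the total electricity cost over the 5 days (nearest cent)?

€3.81

Peak energy = 1.23 kW × 1 h × 5 = 6.15 kWh
Off-peak energy = 1.23 kW × 1 h × 5 = 6.15 kWh
Cost = 6.15 × €0.36 + 6.15 × €0.26 = €2.214 + €1.599 = €3.81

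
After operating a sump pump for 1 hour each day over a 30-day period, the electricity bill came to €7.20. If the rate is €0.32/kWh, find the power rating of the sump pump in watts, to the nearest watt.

750 W

Energy = €7.20 ÷ €0.32/kWh = 22.5 kWh
Runtime = 1 h/day × 30 days = 30 h
Power = 22.5 kWh ÷ 30 h = 0.75 kW = 750 W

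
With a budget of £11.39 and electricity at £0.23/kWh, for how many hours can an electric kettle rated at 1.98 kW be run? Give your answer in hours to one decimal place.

25.0 h

Energy available = £11.39 ÷ £0.23/kWh = 49.5217 kWh
Hours = 49.5217 kWh ÷ 1.98 kW = 25.0 h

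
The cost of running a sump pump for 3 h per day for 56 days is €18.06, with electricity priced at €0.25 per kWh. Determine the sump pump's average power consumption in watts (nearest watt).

430 W

Energy = €18.06 ÷ €0.25/kWh = 72.24 kWh
Runtime = 3 h/day × 56 days = 168 h
Power = 72.24 kWh ÷ 168 h = 0.43 kW = 430 W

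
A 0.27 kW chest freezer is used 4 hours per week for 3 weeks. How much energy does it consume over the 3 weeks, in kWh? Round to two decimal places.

3.24 kWh

Runtime = 4 h/week × 3 weeks = 12 h
Energy = 0.27 kW × 12 h = 3.24 kWh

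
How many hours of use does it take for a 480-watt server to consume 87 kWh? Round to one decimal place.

Hours = 87 kWh ÷ 0.48 kW = 181.3 h

181.3 h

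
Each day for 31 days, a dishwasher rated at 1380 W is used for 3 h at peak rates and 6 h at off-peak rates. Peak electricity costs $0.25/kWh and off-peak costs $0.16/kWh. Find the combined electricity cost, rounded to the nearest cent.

Peak energy = 1.38 kW × 3 h × 31 = 128.34 kWh
Off-peak energy = 1.38 kW × 6 h × 31 = 256.68 kWh
Cost = 128.34 × $0.25 + 256.68 × $0.16 = $32.085 + $41.0688 = $73.15

$73.15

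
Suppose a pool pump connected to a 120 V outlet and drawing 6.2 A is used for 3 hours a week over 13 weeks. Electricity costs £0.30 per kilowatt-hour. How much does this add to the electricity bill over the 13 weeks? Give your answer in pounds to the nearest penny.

£8.70

Power = 6.2 A × 120 V = 744 W = 0.744 kW
Runtime = 3 h/week × 13 weeks = 39 h
Energy = 0.744 kW × 39 h = 29.016 kWh
Cost = 29.016 kWh × £0.30/kWh = £8.70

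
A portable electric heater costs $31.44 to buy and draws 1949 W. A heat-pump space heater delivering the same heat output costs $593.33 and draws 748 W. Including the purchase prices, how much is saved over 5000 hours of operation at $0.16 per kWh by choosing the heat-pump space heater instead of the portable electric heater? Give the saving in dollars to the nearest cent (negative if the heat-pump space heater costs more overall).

$398.91

portable electric heater: $31.44 + (1949/1000) kW × 5000 h × $0.16 = $31.44 + $1559.2 = $1590.64
heat-pump space heater: $593.33 + (748/1000) kW × 5000 h × $0.16 = $593.33 + $598.4 = $1191.73
Saving = $1590.64 − $1191.73 = $398.91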